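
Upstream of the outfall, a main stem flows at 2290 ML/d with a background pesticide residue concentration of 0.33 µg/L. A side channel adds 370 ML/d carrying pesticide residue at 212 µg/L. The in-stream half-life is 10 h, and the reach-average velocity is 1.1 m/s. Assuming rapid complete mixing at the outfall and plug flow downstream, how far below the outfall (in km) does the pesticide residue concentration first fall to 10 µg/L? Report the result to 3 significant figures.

62.3 km

Mass balance: C = (2290·0.3300 + 370.0·212.0) / 2660 = 79200/2660 = 29.77 µg/L.
Half-life 10 h → k = ln 2 / 10 = 0.06931 h⁻¹ = 1.664 d⁻¹.
Set 29.77·exp(−k·t) = 10 → t = ln(29.77/10)/k = 56660 s = 15.74 h.
Distance = v·t = 1.1·56660 = 62330 m = 62.33 km.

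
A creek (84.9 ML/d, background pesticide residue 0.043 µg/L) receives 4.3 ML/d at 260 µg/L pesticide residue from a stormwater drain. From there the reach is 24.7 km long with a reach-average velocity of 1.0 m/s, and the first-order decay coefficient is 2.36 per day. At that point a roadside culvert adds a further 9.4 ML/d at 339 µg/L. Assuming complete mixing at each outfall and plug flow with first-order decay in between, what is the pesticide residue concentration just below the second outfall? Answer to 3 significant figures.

38.1 µg/L

Conservation of mass: C = (84.90·0.04300 + 4.300·260.0) / 89.20 = 1122/89.20 = 12.57 µg/L; combined flow 89.20 ML/d.
Travel time t = 24.7·1000 / 1.0 = 24700 s = 6.861 h.
Decay over the reach: 12.57·exp(−kt) = 12.57·0.5093 = 6.404 µg/L.
Second outfall: C = (89.20·6.404 + 9.400·339.0)/98.60 = 38.11 µg/L.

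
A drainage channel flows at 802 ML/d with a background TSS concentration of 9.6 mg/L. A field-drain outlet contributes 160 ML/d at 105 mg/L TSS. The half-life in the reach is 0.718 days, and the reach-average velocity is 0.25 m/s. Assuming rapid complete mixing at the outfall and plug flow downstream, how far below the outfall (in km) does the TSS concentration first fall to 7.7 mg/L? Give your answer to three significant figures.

26.8 km

After mixing, C = (802.0·9.600 + 160.0·105.0) / 962.0 = 24500/962.0 = 25.47 mg/L.
Half-life 0.718 d → k = ln 2 / 0.718 = 0.9654 d⁻¹.
Set 25.47·exp(−k·t) = 7.7 → t = ln(25.47/7.7)/k = 107100 s = 29.74 h.
Distance = v·t = 0.25·107100 = 26760 m = 26.76 km.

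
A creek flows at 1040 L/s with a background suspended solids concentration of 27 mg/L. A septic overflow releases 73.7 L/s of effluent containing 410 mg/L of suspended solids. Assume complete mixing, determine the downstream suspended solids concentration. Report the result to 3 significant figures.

52.3 mg/L

Mass balance: C = (1040·27.00 + 73.70·410.0) / 1114 = 58300/1114 = 52.35 mg/L.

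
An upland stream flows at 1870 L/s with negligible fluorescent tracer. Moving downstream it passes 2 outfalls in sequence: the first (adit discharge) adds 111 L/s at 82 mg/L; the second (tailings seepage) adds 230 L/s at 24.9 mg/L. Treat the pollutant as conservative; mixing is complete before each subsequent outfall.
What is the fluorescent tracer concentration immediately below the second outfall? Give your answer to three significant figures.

Outfall 1: combined Q = 1981 L/s; C = (1870·0 + 111.0·82.00)/1981 = 4.595 mg/L.
Outfall 2: combined Q = 2211 L/s; C = (1981·4.595 + 230.0·24.90)/2211 = 6.707 mg/L.

6.71 mg/L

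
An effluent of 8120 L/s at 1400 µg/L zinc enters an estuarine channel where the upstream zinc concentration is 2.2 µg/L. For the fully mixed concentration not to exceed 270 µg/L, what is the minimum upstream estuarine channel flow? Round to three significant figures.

Set C_mix = 270: (Q·2.200 + 8120·1400) / (Q + 8120) = 270
→ Q = 8120·(1400 − 270)/(270 − 2.200) = 34260 L/s.

34300 L/s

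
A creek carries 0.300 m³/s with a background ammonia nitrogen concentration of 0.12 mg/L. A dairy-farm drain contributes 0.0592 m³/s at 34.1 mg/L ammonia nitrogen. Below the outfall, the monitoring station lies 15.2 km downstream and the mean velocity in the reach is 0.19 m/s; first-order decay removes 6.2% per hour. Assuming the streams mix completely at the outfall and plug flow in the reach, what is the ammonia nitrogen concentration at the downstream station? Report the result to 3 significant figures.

1.38 mg/L

Mixed concentration C = ΣQC/ΣQ = (0.3000·0.1200 + 0.05920·34.10) / 0.3592 = 2.055/0.3592 = 5.720 mg/L.
Travel time t = 15.2·1000 / 0.19 = 80000 s = 22.22 h.
6.2%/h lost → k = −ln(1 − 0.062) = 0.06401 h⁻¹.
First-order decay: C = 5.720·exp(−k·t) = 5.720·0.2411 = 1.379 mg/L.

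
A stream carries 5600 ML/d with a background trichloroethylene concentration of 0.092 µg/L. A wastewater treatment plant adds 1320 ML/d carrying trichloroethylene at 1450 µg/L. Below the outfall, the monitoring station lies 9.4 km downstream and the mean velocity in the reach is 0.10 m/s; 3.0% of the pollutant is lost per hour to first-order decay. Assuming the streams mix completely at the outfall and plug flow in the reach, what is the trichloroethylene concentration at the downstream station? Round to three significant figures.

125 µg/L

Flow-weighted average: C = (5600·0.09200 + 1320·1450) / 6920 = 1915000/6920 = 276.7 µg/L.
Travel time t = 9.4·1000 / 0.10 = 94000 s = 26.11 h.
3.0%/h lost → k = −ln(1 − 0.03) = 0.03046 h⁻¹.
Applying C = C₀e^(−kt): 276.7 × 0.4514 = 124.9 µg/L.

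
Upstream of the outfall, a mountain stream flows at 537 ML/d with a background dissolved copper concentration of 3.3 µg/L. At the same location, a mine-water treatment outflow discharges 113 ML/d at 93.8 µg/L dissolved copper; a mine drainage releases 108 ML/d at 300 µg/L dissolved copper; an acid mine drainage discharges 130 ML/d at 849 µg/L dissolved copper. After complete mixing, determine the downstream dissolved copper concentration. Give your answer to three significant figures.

Flow-weighted average: C = (537.0·3.300 + 113.0·93.80 + 108.0·300.0 + 130.0·849.0) / 888.0 = 155100/888.0 = 174.7 µg/L.

175 µg/L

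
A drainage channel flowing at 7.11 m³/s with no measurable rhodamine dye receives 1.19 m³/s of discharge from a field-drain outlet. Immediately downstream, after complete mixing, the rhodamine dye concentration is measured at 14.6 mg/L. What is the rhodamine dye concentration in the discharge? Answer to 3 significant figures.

Mass balance: 7.110·0 + 1.190·Cₑ = 8.300·14.60
→ Cₑ = (8.300·14.60 − 7.110·0) / 1.190 = 101.8 mg/L.

102 mg/L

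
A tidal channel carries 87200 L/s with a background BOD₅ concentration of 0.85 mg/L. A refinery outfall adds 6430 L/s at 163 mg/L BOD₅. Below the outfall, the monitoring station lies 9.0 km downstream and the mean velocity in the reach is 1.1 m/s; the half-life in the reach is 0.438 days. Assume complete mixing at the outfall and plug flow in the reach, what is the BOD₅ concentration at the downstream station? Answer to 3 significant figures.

10.3 mg/L

After mixing, C = (87200·0.8500 + 6430·163.0) / 93630 = 1122000/93630 = 11.99 mg/L.
Travel time t = 9.0·1000 / 1.1 = 8182 s = 2.273 h.
Half-life 0.438 d → k = ln 2 / 0.438 = 1.583 d⁻¹.
Decay over the reach: 11.99·exp(−kt) = 11.99·0.8608 = 10.32 mg/L.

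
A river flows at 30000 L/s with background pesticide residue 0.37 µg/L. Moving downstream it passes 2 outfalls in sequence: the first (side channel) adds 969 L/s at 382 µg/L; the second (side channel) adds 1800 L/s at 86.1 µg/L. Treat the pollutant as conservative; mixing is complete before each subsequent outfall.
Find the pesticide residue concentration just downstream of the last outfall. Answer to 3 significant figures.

16.4 µg/L

Outfall 1: combined Q = 30970 L/s; C = (30000·0.3700 + 969.0·382.0)/30970 = 12.31 µg/L.
Outfall 2: combined Q = 32770 L/s; C = (30970·12.31 + 1800·86.10)/32770 = 16.36 µg/L.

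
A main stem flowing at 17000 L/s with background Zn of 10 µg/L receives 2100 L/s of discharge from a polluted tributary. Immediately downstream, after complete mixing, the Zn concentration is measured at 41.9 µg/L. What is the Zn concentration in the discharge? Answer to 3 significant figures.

Mass balance: 17000·10.00 + 2100·Cₑ = 19100·41.90
→ Cₑ = (19100·41.90 − 17000·10.00) / 2100 = 300.1 µg/L.

300 µg/L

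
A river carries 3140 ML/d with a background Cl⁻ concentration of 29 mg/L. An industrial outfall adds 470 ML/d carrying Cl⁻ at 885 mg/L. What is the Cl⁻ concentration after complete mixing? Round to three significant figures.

After mixing, C = (3140·29.00 + 470.0·885.0) / 3610 = 507000/3610 = 140.4 mg/L.

140 mg/L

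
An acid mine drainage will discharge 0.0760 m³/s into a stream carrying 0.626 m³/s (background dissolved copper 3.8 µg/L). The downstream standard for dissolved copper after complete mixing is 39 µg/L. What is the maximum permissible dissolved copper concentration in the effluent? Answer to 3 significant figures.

At the limit, (Qr·Cr + Qe·Cₑ)/(Qr + Qe) = 39:
Cₑ = (0.7020·39 − 0.6260·3.800) / 0.07600 = 328.9 µg/L.

329 µg/L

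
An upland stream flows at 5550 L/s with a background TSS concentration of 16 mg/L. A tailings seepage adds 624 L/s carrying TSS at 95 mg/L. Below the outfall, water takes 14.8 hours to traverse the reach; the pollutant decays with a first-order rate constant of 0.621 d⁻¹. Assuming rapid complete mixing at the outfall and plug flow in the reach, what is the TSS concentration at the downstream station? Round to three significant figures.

After mixing, C = (5550·16.00 + 624.0·95.00) / 6174 = 148100/6174 = 23.98 mg/L.
Applying C = C₀e^(−kt): 23.98 × 0.6818 = 16.35 mg/L.

16.4 mg/L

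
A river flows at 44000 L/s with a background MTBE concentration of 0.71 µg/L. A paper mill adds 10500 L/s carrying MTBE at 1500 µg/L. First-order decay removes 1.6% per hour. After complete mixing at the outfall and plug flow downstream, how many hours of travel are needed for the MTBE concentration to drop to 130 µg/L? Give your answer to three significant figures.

Conservation of mass: C = (44000·0.7100 + 10500·1500) / 54500 = 15780000/54500 = 289.6 µg/L.
1.6%/h lost → k = −ln(1 − 0.016) = 0.01613 h⁻¹.
289.6·exp(−k·t) = 130 → t = ln(289.6/130)/k = 178700 s = 49.65 h.

49.7 h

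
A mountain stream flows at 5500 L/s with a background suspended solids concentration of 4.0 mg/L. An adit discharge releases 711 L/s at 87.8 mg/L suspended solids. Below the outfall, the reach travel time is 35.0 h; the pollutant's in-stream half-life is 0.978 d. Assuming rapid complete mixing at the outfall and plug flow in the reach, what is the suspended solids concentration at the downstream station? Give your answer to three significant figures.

4.84 mg/L

Flow-weighted average: C = (5500·4.000 + 711.0·87.80) / 6211 = 84430/6211 = 13.59 mg/L.
Half-life 0.978 d → k = ln 2 / 0.978 = 0.7087 d⁻¹.
First-order decay: C = 13.59·exp(−k·t) = 13.59·0.3557 = 4.835 mg/L.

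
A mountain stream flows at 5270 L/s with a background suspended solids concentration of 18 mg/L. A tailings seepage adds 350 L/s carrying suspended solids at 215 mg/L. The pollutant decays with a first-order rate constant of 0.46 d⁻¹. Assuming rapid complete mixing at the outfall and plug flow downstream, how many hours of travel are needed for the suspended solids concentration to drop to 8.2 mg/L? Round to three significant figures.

Flow-weighted average: C = (5270·18.00 + 350.0·215.0) / 5620 = 170100/5620 = 30.27 mg/L.
30.27·exp(−k·t) = 8.2 → t = ln(30.27/8.2)/k = 245300 s = 68.14 h.

68.1 h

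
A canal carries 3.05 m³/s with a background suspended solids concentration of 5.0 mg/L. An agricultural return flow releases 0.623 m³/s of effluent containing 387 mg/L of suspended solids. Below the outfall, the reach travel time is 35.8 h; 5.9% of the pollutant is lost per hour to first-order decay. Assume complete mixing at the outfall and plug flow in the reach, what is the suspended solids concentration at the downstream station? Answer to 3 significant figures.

Flow-weighted average: C = (3.050·5.000 + 0.6230·387.0) / 3.673 = 256.4/3.673 = 69.79 mg/L.
5.9%/h lost → k = −ln(1 − 0.059) = 0.06081 h⁻¹.
After decay, C = 69.79 × e^(−kt) = 69.79 × 0.1134 = 7.913 mg/L.

7.91 mg/L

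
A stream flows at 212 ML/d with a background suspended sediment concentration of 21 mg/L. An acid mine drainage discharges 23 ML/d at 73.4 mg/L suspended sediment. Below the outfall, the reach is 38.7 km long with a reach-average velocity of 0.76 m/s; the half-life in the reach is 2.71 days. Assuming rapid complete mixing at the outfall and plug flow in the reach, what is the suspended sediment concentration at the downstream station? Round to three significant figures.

Flow-weighted average: C = (212.0·21.00 + 23.00·73.40) / 235.0 = 6140/235.0 = 26.13 mg/L.
Travel time t = 38.7·1000 / 0.76 = 50920 s = 14.14 h.
Half-life 2.71 d → k = ln 2 / 2.71 = 0.2558 d⁻¹.
Applying C = C₀e^(−kt): 26.13 × 0.8601 = 22.47 mg/L.

22.5 mg/L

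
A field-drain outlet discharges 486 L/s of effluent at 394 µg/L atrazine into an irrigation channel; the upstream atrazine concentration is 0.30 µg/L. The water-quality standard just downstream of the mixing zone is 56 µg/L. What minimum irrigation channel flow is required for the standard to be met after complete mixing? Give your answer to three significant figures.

2950 L/s

Set C_mix = 56: (Q·0.3000 + 486.0·394.0) / (Q + 486.0) = 56
→ Q = 486.0·(394.0 − 56)/(56 − 0.3000) = 2949 L/s.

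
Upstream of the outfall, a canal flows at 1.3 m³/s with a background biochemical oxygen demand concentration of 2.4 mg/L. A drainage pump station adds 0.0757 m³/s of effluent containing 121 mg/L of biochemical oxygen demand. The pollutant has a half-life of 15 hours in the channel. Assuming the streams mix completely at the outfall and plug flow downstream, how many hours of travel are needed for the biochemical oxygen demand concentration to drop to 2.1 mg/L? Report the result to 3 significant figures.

31.3 h

Conservation of mass: C = (1.300·2.400 + 0.07570·121.0) / 1.376 = 12.28/1.376 = 8.926 mg/L.
Half-life 15 h → k = ln 2 / 15 = 0.04621 h⁻¹ = 1.109 d⁻¹.
8.926·exp(−k·t) = 2.1 → t = ln(8.926/2.1)/k = 112700 s = 31.31 h.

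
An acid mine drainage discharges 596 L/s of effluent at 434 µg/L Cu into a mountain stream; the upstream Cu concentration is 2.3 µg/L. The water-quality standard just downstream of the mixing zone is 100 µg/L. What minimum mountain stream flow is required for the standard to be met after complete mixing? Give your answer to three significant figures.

Set C_mix = 100: (Q·2.300 + 596.0·434.0) / (Q + 596.0) = 100
→ Q = 596.0·(434.0 − 100)/(100 − 2.300) = 2038 L/s.

2040 L/s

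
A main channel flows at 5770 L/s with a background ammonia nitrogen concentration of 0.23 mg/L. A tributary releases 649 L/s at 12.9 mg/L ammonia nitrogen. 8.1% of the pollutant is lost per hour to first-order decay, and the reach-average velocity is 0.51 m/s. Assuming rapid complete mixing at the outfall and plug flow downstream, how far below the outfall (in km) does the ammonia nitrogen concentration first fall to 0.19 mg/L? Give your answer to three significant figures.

Flow-weighted average: C = (5770·0.2300 + 649.0·12.90) / 6419 = 9699/6419 = 1.511 mg/L.
8.1%/h lost → k = −ln(1 − 0.081) = 0.08447 h⁻¹.
Set 1.511·exp(−k·t) = 0.19 → t = ln(1.511/0.19)/k = 88370 s = 24.55 h.
Distance = v·t = 0.51·88370 = 45070 m = 45.07 km.

45.1 km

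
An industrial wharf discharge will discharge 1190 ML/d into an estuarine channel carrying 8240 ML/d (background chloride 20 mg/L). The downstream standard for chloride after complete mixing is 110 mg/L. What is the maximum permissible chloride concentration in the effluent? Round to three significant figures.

At the limit, (Qr·Cr + Qe·Cₑ)/(Qr + Qe) = 110:
Cₑ = (9430·110 − 8240·20.00) / 1190 = 733.2 mg/L.

733 mg/L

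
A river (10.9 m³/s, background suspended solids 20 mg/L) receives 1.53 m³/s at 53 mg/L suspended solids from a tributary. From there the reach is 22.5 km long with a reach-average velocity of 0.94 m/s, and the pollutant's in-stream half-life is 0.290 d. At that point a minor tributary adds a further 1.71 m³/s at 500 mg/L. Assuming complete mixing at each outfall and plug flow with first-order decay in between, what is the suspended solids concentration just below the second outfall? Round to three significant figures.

71.4 mg/L

Flow-weighted average: C = (10.90·20.00 + 1.530·53.00) / 12.43 = 299.1/12.43 = 24.06 mg/L; combined flow 12.43 m³/s.
Travel time t = 22.5·1000 / 0.94 = 23940 s = 6.649 h.
Half-life 0.290 d → k = ln 2 / 0.290 = 2.390 d⁻¹.
Applying C = C₀e^(−kt): 24.06 × 0.5157 = 12.41 mg/L.
Second outfall: C = (12.43·12.41 + 1.710·500.0)/14.14 = 71.38 mg/L.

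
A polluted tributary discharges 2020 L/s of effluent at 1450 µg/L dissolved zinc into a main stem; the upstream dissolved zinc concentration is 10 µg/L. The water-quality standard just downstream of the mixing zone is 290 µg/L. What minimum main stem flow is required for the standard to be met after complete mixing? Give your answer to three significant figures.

8370 L/s

Set C_mix = 290: (Q·10.00 + 2020·1450) / (Q + 2020) = 290
→ Q = 2020·(1450 − 290)/(290 − 10.00) = 8369 L/s.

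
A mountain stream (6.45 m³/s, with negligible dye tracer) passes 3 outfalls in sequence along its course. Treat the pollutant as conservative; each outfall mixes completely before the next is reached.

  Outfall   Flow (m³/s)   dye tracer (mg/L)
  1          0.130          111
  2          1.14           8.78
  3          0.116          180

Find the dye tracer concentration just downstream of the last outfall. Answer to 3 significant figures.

Below outfall 1: Q → 6.580 m³/s, C = (6.450·0 + 0.1300·111.0)/6.580 = 2.193 mg/L.
Below outfall 2: Q → 7.720 m³/s, C = (6.580·2.193 + 1.140·8.780)/7.720 = 3.166 mg/L.
Below outfall 3: Q → 7.836 m³/s, C = (7.720·3.166 + 0.1160·180.0)/7.836 = 5.783 mg/L.

5.78 mg/L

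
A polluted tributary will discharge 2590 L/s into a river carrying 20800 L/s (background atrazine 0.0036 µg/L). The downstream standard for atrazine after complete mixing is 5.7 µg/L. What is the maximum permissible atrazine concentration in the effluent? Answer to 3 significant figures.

At the limit, (Qr·Cr + Qe·Cₑ)/(Qr + Qe) = 5.7:
Cₑ = (23390·5.7 − 20800·0.003600) / 2590 = 51.45 µg/L.

51.4 µg/L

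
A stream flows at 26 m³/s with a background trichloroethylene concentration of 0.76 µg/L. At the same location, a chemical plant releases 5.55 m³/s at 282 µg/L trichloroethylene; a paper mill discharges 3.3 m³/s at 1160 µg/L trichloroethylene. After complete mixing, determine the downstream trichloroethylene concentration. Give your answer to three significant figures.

155 µg/L

Flow-weighted average: C = (26.00·0.7600 + 5.550·282.0 + 3.300·1160) / 34.85 = 5413/34.85 = 155.3 µg/L.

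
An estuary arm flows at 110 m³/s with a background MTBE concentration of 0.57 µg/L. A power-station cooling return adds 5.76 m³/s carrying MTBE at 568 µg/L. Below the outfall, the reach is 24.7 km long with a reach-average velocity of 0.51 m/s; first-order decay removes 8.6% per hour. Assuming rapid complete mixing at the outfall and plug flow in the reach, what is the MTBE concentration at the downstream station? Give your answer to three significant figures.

8.59 µg/L

Mass balance: C = (110.0·0.5700 + 5.760·568.0) / 115.8 = 3334/115.8 = 28.80 µg/L.
Travel time t = 24.7·1000 / 0.51 = 48430 s = 13.45 h.
8.6%/h lost → k = −ln(1 − 0.086) = 0.08992 h⁻¹.
Decay over the reach: 28.80·exp(−kt) = 28.80·0.2983 = 8.591 µg/L.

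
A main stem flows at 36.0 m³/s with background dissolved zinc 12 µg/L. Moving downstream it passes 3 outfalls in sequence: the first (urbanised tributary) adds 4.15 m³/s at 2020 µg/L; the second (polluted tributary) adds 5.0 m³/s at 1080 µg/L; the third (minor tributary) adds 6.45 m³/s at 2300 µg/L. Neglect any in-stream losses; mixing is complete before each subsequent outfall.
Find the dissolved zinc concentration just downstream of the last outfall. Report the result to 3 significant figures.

After outfall 1: Q = 36.00 + 4.150 = 40.15 m³/s; C = (36.00·12.00 + 4.150·2020)/40.15 = 219.6 µg/L.
After outfall 2: Q = 40.15 + 5.000 = 45.15 m³/s; C = (40.15·219.6 + 5.000·1080)/45.15 = 314.8 µg/L.
After outfall 3: Q = 45.15 + 6.450 = 51.60 m³/s; C = (45.15·314.8 + 6.450·2300)/51.60 = 563.0 µg/L.

563 µg/L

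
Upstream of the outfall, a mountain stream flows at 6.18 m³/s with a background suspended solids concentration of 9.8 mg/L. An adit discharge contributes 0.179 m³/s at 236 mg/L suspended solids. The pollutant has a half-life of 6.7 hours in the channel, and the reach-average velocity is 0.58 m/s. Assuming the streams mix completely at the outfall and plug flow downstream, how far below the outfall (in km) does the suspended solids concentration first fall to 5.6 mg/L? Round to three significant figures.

After mixing, C = (6.180·9.800 + 0.1790·236.0) / 6.359 = 102.8/6.359 = 16.17 mg/L.
Half-life 6.7 h → k = ln 2 / 6.7 = 0.1035 h⁻¹ = 2.483 d⁻¹.
Set 16.17·exp(−k·t) = 5.6 → t = ln(16.17/5.6)/k = 36890 s = 10.25 h.
Distance = v·t = 0.58·36890 = 21400 m = 21.40 km.

21.4 km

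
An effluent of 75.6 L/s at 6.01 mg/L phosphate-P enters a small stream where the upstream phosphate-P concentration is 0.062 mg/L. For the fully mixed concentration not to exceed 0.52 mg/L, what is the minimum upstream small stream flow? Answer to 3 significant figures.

Set C_mix = 0.52: (Q·0.06200 + 75.60·6.010) / (Q + 75.60) = 0.52
→ Q = 75.60·(6.010 − 0.52)/(0.52 − 0.06200) = 906.2 L/s.

906 L/s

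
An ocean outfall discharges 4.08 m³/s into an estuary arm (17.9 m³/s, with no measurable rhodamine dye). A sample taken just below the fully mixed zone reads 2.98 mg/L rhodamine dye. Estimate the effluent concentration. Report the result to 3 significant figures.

Mass balance: 17.90·0 + 4.080·Cₑ = 21.98·2.980
→ Cₑ = (21.98·2.980 − 17.90·0) / 4.080 = 16.05 mg/L.

16.1 mg/L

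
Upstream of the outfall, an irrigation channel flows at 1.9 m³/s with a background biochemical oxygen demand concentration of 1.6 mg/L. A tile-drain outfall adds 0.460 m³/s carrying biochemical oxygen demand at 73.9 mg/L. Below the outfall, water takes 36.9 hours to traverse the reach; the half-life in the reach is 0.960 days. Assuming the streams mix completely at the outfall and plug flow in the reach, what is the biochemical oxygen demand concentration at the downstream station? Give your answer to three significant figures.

Mixed concentration C = ΣQC/ΣQ = (1.900·1.600 + 0.4600·73.90) / 2.360 = 37.03/2.360 = 15.69 mg/L.
Half-life 0.960 d → k = ln 2 / 0.960 = 0.7220 d⁻¹.
Decay over the reach: 15.69·exp(−kt) = 15.69·0.3295 = 5.171 mg/L.

5.17 mg/L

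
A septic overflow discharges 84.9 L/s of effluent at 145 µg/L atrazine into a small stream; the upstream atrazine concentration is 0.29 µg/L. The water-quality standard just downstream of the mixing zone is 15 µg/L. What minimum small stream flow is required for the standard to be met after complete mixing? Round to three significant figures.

750 L/s

Set C_mix = 15: (Q·0.2900 + 84.90·145.0) / (Q + 84.90) = 15
→ Q = 84.90·(145.0 − 15)/(15 − 0.2900) = 750.3 L/s.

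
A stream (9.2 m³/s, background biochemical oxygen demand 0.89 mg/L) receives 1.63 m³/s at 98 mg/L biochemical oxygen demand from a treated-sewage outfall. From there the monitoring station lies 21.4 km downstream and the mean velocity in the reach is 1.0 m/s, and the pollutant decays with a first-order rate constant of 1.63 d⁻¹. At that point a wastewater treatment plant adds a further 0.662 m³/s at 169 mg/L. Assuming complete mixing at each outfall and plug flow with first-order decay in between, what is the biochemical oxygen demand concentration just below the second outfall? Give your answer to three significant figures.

19.5 mg/L

Mixed concentration C = ΣQC/ΣQ = (9.200·0.8900 + 1.630·98.00) / 10.83 = 167.9/10.83 = 15.51 mg/L; combined flow 10.83 m³/s.
Travel time t = 21.4·1000 / 1.0 = 21400 s = 5.944 h.
After decay, C = 15.51 × e^(−kt) = 15.51 × 0.6678 = 10.36 mg/L.
At the second outfall, C = (10.83·10.36 + 0.6620·169.0) / (10.83 + 0.6620) = 19.49 mg/L.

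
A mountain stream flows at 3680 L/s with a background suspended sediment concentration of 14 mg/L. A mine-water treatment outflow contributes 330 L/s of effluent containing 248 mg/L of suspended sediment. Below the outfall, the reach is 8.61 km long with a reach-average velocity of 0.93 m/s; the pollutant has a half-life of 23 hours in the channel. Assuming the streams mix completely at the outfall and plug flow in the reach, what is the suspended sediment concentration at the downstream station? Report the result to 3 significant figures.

30.8 mg/L

Mixed concentration C = ΣQC/ΣQ = (3680·14.00 + 330.0·248.0) / 4010 = 133400/4010 = 33.26 mg/L.
Travel time t = 8.61·1000 / 0.93 = 9258 s = 2.572 h.
Half-life 23 h → k = ln 2 / 23 = 0.03014 h⁻¹ = 0.7233 d⁻¹.
Applying C = C₀e^(−kt): 33.26 × 0.9254 = 30.78 mg/L.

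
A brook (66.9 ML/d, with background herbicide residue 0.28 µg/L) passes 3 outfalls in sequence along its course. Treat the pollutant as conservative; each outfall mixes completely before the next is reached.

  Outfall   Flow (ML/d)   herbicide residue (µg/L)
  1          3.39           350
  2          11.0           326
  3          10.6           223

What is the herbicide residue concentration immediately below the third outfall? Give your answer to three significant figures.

77.9 µg/L

Below outfall 1: Q → 70.29 ML/d, C = (66.90·0.2800 + 3.390·350.0)/70.29 = 17.15 µg/L.
Below outfall 2: Q → 81.29 ML/d, C = (70.29·17.15 + 11.00·326.0)/81.29 = 58.94 µg/L.
Below outfall 3: Q → 91.89 ML/d, C = (81.29·58.94 + 10.60·223.0)/91.89 = 77.87 µg/L.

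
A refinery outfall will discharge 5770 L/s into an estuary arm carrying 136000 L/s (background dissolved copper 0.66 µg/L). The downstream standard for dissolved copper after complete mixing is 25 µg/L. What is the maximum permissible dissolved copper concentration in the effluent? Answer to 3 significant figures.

At the limit, (Qr·Cr + Qe·Cₑ)/(Qr + Qe) = 25:
Cₑ = (141800·25 − 136000·0.6600) / 5770 = 598.7 µg/L.

599 µg/L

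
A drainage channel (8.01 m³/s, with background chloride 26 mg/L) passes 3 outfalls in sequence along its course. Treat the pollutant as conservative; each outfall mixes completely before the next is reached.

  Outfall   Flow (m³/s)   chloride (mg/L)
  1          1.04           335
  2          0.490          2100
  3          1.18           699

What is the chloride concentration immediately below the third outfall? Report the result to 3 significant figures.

Outfall 1: combined Q = 9.050 m³/s; C = (8.010·26.00 + 1.040·335.0)/9.050 = 61.51 mg/L.
Outfall 2: combined Q = 9.540 m³/s; C = (9.050·61.51 + 0.4900·2100)/9.540 = 166.2 mg/L.
Outfall 3: combined Q = 10.72 m³/s; C = (9.540·166.2 + 1.180·699.0)/10.72 = 224.9 mg/L.

225 mg/L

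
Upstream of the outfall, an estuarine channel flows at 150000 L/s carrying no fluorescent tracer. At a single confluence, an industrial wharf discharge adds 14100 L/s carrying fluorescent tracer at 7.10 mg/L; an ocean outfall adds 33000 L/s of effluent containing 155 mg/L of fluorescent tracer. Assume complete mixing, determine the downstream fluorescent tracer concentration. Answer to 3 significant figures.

26.5 mg/L

After mixing, C = (150000·0 + 14100·7.100 + 33000·155.0) / 197100 = 5215000/197100 = 26.46 mg/L.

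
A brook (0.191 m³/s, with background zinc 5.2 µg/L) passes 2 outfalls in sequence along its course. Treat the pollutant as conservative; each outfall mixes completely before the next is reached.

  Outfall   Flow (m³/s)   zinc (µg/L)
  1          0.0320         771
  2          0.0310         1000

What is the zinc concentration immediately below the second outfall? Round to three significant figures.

Outfall 1: combined Q = 0.2230 m³/s; C = (0.1910·5.200 + 0.03200·771.0)/0.2230 = 115.1 µg/L.
Outfall 2: combined Q = 0.2540 m³/s; C = (0.2230·115.1 + 0.03100·1000)/0.2540 = 223.1 µg/L.

223 µg/L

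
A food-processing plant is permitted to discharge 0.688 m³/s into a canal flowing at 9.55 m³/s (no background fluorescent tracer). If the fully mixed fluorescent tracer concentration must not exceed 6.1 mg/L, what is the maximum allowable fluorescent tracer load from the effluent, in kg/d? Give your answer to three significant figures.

Mass balance at the limit: 9.550·0 + 0.6880·Cₑ = 10.24·6.1 → Cₑ = 90.77 mg/L.
Load = 0.6880 m³/s × 90.77 g/m³ × 86 400 s/d = 5396 kg/d.

5400 kg/d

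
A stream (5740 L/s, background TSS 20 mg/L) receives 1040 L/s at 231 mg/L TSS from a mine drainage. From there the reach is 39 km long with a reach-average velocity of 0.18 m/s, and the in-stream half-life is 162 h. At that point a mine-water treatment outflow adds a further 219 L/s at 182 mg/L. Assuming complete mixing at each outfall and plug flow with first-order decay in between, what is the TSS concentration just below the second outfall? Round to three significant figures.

44.9 mg/L

Mass balance: C = (5740·20.00 + 1040·231.0) / 6780 = 355000/6780 = 52.37 mg/L; combined flow 6780 L/s.
Travel time t = 39·1000 / 0.18 = 216700 s = 60.19 h.
Half-life 162 h → k = ln 2 / 162 = 0.004279 h⁻¹ = 0.1027 d⁻¹.
Decay over the reach: 52.37·exp(−kt) = 52.37·0.7730 = 40.48 mg/L.
Second outfall: C = (6780·40.48 + 219.0·182.0)/6999 = 44.91 mg/L.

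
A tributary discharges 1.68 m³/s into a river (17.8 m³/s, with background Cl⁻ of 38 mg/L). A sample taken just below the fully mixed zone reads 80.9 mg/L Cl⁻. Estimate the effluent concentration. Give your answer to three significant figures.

Mass balance: 17.80·38.00 + 1.680·Cₑ = 19.48·80.90
→ Cₑ = (19.48·80.90 − 17.80·38.00) / 1.680 = 535.4 mg/L.

535 mg/L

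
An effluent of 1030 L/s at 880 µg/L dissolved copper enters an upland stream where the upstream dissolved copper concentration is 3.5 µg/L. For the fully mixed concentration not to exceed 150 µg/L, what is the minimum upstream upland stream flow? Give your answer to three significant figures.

Set C_mix = 150: (Q·3.500 + 1030·880.0) / (Q + 1030) = 150
→ Q = 1030·(880.0 − 150)/(150 − 3.500) = 5132 L/s.

5130 L/s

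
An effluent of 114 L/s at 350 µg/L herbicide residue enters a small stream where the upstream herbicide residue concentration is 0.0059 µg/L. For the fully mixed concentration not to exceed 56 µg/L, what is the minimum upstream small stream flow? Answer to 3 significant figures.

Set C_mix = 56: (Q·0.005900 + 114.0·350.0) / (Q + 114.0) = 56
→ Q = 114.0·(350.0 − 56)/(56 − 0.005900) = 598.6 L/s.

599 L/s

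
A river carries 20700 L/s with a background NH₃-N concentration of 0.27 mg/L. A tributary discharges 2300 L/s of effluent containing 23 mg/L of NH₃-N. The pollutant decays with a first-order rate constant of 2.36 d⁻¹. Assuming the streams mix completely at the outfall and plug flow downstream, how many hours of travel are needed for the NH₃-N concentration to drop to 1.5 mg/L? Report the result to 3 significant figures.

5.37 h

Mass balance: C = (20700·0.2700 + 2300·23.00) / 23000 = 58490/23000 = 2.543 mg/L.
2.543·exp(−k·t) = 1.5 → t = ln(2.543/1.5)/k = 19330 s = 5.368 h.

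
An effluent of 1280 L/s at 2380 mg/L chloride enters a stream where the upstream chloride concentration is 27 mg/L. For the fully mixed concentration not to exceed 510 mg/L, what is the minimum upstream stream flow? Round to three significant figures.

Set C_mix = 510: (Q·27.00 + 1280·2380) / (Q + 1280) = 510
→ Q = 1280·(2380 − 510)/(510 − 27.00) = 4956 L/s.

4960 L/s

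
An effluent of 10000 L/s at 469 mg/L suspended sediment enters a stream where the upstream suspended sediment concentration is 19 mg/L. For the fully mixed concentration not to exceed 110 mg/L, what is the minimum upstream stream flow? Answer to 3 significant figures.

39500 L/s

Set C_mix = 110: (Q·19.00 + 10000·469.0) / (Q + 10000) = 110
→ Q = 10000·(469.0 − 110)/(110 − 19.00) = 39450 L/s.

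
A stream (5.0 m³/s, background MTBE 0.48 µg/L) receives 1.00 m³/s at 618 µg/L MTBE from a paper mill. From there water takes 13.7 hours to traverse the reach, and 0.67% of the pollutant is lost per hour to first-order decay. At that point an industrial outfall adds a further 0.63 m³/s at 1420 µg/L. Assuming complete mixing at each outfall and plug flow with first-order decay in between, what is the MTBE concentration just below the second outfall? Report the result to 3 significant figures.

Conservation of mass: C = (5.000·0.4800 + 1.000·618.0) / 6.000 = 620.4/6.000 = 103.4 µg/L; combined flow 6.000 m³/s.
0.67%/h lost → k = −ln(1 − 0.0067) = 0.006723 h⁻¹.
Applying C = C₀e^(−kt): 103.4 × 0.9120 = 94.30 µg/L.
Second outfall: C = (6.000·94.30 + 0.6300·1420)/6.630 = 220.3 µg/L.

220 µg/L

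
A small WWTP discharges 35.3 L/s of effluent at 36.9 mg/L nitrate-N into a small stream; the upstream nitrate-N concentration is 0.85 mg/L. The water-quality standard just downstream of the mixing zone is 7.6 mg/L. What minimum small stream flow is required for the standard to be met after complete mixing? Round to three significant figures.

Set C_mix = 7.6: (Q·0.8500 + 35.30·36.90) / (Q + 35.30) = 7.6
→ Q = 35.30·(36.90 − 7.6)/(7.6 − 0.8500) = 153.2 L/s.

153 L/s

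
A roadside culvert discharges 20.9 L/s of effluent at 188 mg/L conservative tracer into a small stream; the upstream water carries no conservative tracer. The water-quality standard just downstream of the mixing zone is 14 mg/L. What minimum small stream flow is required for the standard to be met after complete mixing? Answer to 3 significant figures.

Set C_mix = 14: (Q·0 + 20.90·188.0) / (Q + 20.90) = 14
→ Q = 20.90·(188.0 − 14)/(14 − 0) = 259.8 L/s.

260 L/s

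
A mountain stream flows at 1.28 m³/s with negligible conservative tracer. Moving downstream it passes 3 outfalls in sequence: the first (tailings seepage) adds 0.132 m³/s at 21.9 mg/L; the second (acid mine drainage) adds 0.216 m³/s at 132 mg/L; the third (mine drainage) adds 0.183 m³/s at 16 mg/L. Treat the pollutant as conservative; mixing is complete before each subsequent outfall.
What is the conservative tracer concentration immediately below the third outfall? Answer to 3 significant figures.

Outfall 1: combined Q = 1.412 m³/s; C = (1.280·0 + 0.1320·21.90)/1.412 = 2.047 mg/L.
Outfall 2: combined Q = 1.628 m³/s; C = (1.412·2.047 + 0.2160·132.0)/1.628 = 19.29 mg/L.
Outfall 3: combined Q = 1.811 m³/s; C = (1.628·19.29 + 0.1830·16.00)/1.811 = 18.96 mg/L.

19.0 mg/L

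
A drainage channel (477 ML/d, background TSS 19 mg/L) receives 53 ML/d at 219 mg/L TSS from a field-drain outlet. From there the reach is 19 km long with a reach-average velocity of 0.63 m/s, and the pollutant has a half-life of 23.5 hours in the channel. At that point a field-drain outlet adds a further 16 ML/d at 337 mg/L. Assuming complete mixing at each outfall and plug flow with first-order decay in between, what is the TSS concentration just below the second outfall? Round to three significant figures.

39.4 mg/L

After mixing, C = (477.0·19.00 + 53.00·219.0) / 530.0 = 20670/530.0 = 39.00 mg/L; combined flow 530.0 ML/d.
Travel time t = 19·1000 / 0.63 = 30160 s = 8.377 h.
Half-life 23.5 h → k = ln 2 / 23.5 = 0.02950 h⁻¹ = 0.7079 d⁻¹.
Decay over the reach: 39.00·exp(−kt) = 39.00·0.7811 = 30.46 mg/L.
Second outfall: C = (530.0·30.46 + 16.00·337.0)/546.0 = 39.44 mg/L.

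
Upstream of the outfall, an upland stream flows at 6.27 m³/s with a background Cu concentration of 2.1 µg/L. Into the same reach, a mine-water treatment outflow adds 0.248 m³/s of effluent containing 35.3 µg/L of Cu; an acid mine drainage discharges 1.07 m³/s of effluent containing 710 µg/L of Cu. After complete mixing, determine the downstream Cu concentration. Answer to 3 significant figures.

After mixing, C = (6.270·2.100 + 0.2480·35.30 + 1.070·710.0) / 7.588 = 781.6/7.588 = 103.0 µg/L.

103 µg/L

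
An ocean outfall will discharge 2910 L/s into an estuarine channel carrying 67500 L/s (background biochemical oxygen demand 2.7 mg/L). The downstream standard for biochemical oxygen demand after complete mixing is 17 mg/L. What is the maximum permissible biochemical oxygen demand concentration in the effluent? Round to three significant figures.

At the limit, (Qr·Cr + Qe·Cₑ)/(Qr + Qe) = 17:
Cₑ = (70410·17 − 67500·2.700) / 2910 = 348.7 mg/L.

349 mg/L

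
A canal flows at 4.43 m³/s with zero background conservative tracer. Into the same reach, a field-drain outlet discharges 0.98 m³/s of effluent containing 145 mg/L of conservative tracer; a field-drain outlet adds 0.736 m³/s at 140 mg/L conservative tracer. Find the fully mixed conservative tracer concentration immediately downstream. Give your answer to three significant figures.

39.9 mg/L

Flow-weighted average: C = (4.430·0 + 0.9800·145.0 + 0.7360·140.0) / 6.146 = 245.1/6.146 = 39.89 mg/L.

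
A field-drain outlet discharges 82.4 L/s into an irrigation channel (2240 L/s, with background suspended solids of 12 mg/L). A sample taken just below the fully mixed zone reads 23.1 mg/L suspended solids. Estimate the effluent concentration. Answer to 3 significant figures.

325 mg/L

Mass balance: 2240·12.00 + 82.40·Cₑ = 2322·23.10
→ Cₑ = (2322·23.10 − 2240·12.00) / 82.40 = 324.8 mg/L.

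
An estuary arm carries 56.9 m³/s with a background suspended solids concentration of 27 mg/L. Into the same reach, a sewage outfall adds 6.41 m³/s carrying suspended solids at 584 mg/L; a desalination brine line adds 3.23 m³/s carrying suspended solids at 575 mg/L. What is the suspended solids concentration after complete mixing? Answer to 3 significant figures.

Mass balance: C = (56.90·27.00 + 6.410·584.0 + 3.230·575.0) / 66.54 = 7137/66.54 = 107.3 mg/L.

107 mg/L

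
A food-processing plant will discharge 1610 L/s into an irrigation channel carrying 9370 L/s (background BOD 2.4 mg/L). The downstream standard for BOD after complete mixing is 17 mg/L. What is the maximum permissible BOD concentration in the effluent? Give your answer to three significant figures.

At the limit, (Qr·Cr + Qe·Cₑ)/(Qr + Qe) = 17:
Cₑ = (10980·17 − 9370·2.400) / 1610 = 102.0 mg/L.

102 mg/L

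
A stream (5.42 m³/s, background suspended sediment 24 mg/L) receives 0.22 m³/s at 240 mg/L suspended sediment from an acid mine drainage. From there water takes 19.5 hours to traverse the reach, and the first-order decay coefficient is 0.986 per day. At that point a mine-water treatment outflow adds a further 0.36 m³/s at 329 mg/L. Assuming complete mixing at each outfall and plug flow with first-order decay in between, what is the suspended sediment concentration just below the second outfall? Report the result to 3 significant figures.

Mass balance: C = (5.420·24.00 + 0.2200·240.0) / 5.640 = 182.9/5.640 = 32.43 mg/L; combined flow 5.640 m³/s.
Applying C = C₀e^(−kt): 32.43 × 0.4488 = 14.55 mg/L.
Second outfall: C = (5.640·14.55 + 0.3600·329.0)/6.000 = 33.42 mg/L.

33.4 mg/L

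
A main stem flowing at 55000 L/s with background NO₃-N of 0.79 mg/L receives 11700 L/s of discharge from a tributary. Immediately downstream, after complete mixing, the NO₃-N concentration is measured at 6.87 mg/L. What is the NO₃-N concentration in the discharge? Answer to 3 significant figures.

Mass balance: 55000·0.7900 + 11700·Cₑ = 66700·6.870
→ Cₑ = (66700·6.870 − 55000·0.7900) / 11700 = 35.45 mg/L.

35.5 mg/L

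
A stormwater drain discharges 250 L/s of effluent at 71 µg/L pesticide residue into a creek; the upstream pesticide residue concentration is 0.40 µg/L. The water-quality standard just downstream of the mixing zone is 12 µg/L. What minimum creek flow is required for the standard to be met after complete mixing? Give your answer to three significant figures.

1270 L/s

Set C_mix = 12: (Q·0.4000 + 250.0·71.00) / (Q + 250.0) = 12
→ Q = 250.0·(71.00 − 12)/(12 − 0.4000) = 1272 L/s.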